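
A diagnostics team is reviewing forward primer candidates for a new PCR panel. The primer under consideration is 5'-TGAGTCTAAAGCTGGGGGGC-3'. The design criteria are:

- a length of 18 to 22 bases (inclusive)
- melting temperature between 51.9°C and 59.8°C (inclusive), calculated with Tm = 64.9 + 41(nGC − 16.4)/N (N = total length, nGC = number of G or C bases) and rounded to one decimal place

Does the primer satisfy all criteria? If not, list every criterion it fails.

Base counts: A=4, T=4, G=9, C=3 (length 20).
length: length 20 ✓
Tm: Tm = 64.9 + 41·(12 − 16.4)/20 = 55.9°C ✓

Meets all criteria.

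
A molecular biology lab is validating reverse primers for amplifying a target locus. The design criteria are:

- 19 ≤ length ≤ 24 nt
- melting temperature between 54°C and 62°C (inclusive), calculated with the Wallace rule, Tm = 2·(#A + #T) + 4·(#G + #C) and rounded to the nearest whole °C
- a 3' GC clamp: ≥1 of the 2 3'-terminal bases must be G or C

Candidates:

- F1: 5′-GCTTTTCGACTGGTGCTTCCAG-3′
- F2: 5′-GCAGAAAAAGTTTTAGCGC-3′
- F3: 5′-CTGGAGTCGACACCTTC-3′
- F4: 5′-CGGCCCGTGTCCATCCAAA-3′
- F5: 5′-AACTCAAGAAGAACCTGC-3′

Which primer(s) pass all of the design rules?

F1 (22 nt, A=2 T=8 G=6 C=6): length 22 ✓; Tm = 2·10 + 4·12 = 68°C, outside 54–62°C ✗; 3' end AG has 1 G/C ✓ — fails.
F2 (19 nt, A=7 T=4 G=5 C=3): length 19 ✓; Tm = 2·11 + 4·8 = 54°C ✓; 3' end GC has 2 G/C ✓ — passes.
F3 (17 nt, A=3 T=4 G=4 C=6): length 17, outside 19–24 ✗; Tm = 2·7 + 4·10 = 54°C ✓; 3' end TC has 1 G/C ✓ — fails.
F4 (19 nt, A=4 T=3 G=4 C=8): length 19 ✓; Tm = 2·7 + 4·12 = 62°C ✓; 3' end AA has 0 G/C, need ≥1 ✗ — fails.
F5 (18 nt, A=8 T=2 G=3 C=5): length 18, outside 19–24 ✗; Tm = 2·10 + 4·8 = 52°C, outside 54–62°C ✗; 3' end GC has 2 G/C ✓ — fails.

F2 only.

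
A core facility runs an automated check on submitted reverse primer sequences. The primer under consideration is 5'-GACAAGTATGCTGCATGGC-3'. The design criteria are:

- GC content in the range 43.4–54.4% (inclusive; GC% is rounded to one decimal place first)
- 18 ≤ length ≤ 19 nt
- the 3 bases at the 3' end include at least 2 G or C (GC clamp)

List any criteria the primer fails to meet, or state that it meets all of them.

Base counts: A=5, T=4, G=6, C=4 (length 19).
GC content: GC 10/19 = 52.6% ✓
length: length 19 ✓
GC clamp: 3' end GGC has 3 G/C ✓

Meets all criteria.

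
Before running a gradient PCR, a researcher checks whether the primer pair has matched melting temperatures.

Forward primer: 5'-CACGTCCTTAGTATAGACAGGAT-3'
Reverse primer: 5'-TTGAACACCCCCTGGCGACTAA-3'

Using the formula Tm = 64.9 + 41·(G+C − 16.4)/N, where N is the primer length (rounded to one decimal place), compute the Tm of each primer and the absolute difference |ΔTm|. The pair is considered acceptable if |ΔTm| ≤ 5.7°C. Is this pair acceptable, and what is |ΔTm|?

Forward: G+C = 10, N = 23 → Tm = 64.9 + 41·(10 − 16.4)/23 = 53.5°C.
Reverse: G+C = 12, N = 22 → Tm = 64.9 + 41·(12 − 16.4)/22 = 56.7°C.
|ΔTm| = |53.5 − 56.7| = 3.2°C, ≤ 5.7°C.

|ΔTm| = 3.2°C; the pair is acceptable.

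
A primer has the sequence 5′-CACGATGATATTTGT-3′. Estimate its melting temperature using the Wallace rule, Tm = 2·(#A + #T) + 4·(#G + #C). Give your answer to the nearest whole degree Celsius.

Base counts: A=4, T=6, G=3, C=2 (length 15).
Tm = 2·(4+6) + 4·(3+2) = 2·10 + 4·5 = 20 + 20 = 40°C.

40°C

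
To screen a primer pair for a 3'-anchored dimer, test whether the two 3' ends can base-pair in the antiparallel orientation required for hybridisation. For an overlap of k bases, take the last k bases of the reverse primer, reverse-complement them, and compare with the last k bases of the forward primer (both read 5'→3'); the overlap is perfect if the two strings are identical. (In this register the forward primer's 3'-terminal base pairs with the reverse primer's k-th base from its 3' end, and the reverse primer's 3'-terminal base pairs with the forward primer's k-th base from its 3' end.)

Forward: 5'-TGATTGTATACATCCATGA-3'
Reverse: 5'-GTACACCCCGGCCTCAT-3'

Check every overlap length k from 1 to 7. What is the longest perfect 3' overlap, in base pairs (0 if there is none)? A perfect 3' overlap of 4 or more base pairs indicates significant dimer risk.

Last 7 bases (5'→3') — forward …TCCATGA, reverse …GCCTCAT.
Reverse complement of the reverse primer's last 7 bases: ATGAGGC; its first k bases are the reverse complement of the reverse primer's last k bases, so a perfect k-base overlap needs the forward primer's last k bases to equal them.
Comparing (forward last k vs required): k=1: A vs A ✓; k=2: GA vs AT ✗; k=3: TGA vs ATG ✗; k=4: ATGA vs ATGA ✓; k=5: CATGA vs ATGAG ✗; k=6: CCATGA vs ATGAGG ✗; k=7: TCCATGA vs ATGAGGC ✗.
Perfect overlaps at k = 1, 4; the largest is 4.

Longest perfect overlap: 4 complementary base pairs; significant dimer risk (threshold 4).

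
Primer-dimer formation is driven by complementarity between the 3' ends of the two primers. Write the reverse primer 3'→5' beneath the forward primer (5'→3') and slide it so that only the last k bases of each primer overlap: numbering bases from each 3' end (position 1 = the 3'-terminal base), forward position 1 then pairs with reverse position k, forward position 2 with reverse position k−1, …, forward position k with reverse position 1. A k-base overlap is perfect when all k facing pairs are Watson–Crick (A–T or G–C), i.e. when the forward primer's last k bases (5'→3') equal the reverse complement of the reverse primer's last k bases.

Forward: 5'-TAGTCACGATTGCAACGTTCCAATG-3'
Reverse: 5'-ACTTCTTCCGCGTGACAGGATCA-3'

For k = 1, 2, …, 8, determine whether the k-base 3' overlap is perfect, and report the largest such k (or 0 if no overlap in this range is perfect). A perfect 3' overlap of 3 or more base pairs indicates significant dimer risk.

Last 8 bases (5'→3') — forward …TTCCAATG, reverse …CAGGATCA.
Reverse complement of the reverse primer's last 8 bases: TGATCCTG; its first k bases are the reverse complement of the reverse primer's last k bases, so a perfect k-base overlap needs the forward primer's last k bases to equal them.
Comparing (forward last k vs required): k=1: G vs T ✗; k=2: TG vs TG ✓; k=3: ATG vs TGA ✗; k=4: AATG vs TGAT ✗; k=5: CAATG vs TGATC ✗; k=6: CCAATG vs TGATCC ✗; k=7: TCCAATG vs TGATCCT ✗; k=8: TTCCAATG vs TGATCCTG ✗.
Only k = 2 is perfect, so the longest perfect 3' overlap is 2.

Longest perfect overlap: 2 complementary base pairs; below the dimer-risk threshold (threshold 3).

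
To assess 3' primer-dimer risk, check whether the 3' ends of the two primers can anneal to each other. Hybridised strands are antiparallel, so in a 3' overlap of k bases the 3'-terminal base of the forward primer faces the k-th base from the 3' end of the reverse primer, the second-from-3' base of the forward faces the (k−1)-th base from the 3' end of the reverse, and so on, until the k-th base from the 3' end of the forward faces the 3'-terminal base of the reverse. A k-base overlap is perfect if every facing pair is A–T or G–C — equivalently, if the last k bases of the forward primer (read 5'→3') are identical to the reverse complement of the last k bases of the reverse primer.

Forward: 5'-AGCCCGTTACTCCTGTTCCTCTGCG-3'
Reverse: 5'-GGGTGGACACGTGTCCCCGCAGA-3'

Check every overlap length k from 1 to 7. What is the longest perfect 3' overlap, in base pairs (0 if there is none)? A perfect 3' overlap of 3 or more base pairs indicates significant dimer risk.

Last 7 bases (5'→3') — forward …CTCTGCG, reverse …CCGCAGA.
Reverse complement of the reverse primer's last 7 bases: TCTGCGG; its first k bases are the reverse complement of the reverse primer's last k bases, so a perfect k-base overlap needs the forward primer's last k bases to equal them.
Comparing (forward last k vs required): k=1: G vs T ✗; k=2: CG vs TC ✗; k=3: GCG vs TCT ✗; k=4: TGCG vs TCTG ✗; k=5: CTGCG vs TCTGC ✗; k=6: TCTGCG vs TCTGCG ✓; k=7: CTCTGCG vs TCTGCGG ✗.
Only k = 6 is perfect, so the longest perfect 3' overlap is 6.

Longest perfect overlap: 6 complementary base pairs; significant dimer risk (threshold 3).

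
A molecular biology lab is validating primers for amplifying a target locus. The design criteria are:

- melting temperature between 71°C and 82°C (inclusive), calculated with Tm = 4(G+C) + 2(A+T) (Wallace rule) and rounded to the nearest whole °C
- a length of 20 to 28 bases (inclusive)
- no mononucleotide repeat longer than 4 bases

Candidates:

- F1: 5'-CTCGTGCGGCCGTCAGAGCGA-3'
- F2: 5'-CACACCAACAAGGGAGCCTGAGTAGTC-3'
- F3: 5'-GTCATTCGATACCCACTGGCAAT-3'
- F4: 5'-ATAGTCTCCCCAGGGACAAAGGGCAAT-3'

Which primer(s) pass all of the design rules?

F1 and F4.

F1 (21 nt, A=3 T=3 G=8 C=7): Tm = 2·6 + 4·15 = 72°C ✓; length 21 ✓; longest run = 2 ✓ — passes.
F2 (27 nt, A=9 T=3 G=7 C=8): Tm = 2·12 + 4·15 = 84°C, outside 71–82°C ✗; length 27 ✓; longest run = 3 ✓ — fails.
F3 (23 nt, A=6 T=6 G=4 C=7): Tm = 2·12 + 4·11 = 68°C, outside 71–82°C ✗; length 23 ✓; longest run = 3 ✓ — fails.
F4 (27 nt, A=9 T=4 G=7 C=7): Tm = 2·13 + 4·14 = 82°C ✓; length 27 ✓; longest run = 4 ✓ — passes.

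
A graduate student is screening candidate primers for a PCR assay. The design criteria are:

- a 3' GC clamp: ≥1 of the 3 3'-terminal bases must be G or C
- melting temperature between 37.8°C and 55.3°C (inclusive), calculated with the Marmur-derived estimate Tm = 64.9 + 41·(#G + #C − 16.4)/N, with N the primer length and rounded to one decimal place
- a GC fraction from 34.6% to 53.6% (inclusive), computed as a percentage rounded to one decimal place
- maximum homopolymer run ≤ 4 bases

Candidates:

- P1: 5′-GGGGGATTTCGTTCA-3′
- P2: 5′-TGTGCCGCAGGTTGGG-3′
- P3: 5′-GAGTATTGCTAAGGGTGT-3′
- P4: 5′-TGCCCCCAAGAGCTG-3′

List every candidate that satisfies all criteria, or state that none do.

P3 only.

P1 (15 nt, A=2 T=5 G=6 C=2): 3' end TCA has 1 G/C ✓; Tm = 64.9 + 41·(8 − 16.4)/15 = 41.9°C ✓; GC 8/15 = 53.3% ✓; longest run = 5, exceeds 4 ✗ — fails.
P2 (16 nt, A=1 T=4 G=8 C=3): 3' end GGG has 3 G/C ✓; Tm = 64.9 + 41·(11 − 16.4)/16 = 51.1°C ✓; GC 11/16 = 68.8%, outside 34.6–53.6% ✗; longest run = 3 ✓ — fails.
P3 (18 nt, A=4 T=6 G=7 C=1): 3' end TGT has 1 G/C ✓; Tm = 64.9 + 41·(8 − 16.4)/18 = 45.8°C ✓; GC 8/18 = 44.4% ✓; longest run = 3 ✓ — passes.
P4 (15 nt, A=3 T=2 G=4 C=6): 3' end CTG has 2 G/C ✓; Tm = 64.9 + 41·(10 − 16.4)/15 = 47.4°C ✓; GC 10/15 = 66.7%, outside 34.6–53.6% ✗; longest run = 5, exceeds 4 ✗ — fails.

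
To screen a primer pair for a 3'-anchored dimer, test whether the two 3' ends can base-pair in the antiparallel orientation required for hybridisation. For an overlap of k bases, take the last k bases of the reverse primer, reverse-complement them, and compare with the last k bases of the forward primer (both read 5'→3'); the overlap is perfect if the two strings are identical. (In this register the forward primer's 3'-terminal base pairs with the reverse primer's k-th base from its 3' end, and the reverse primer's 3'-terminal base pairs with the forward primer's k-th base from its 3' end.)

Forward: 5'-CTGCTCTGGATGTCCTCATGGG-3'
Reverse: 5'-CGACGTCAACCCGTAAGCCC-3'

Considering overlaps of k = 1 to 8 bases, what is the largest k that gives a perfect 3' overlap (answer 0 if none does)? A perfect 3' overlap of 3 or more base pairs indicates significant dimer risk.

Last 8 bases (5'→3') — forward …CTCATGGG, reverse …GTAAGCCC.
Reverse complement of the reverse primer's last 8 bases: GGGCTTAC; its first k bases are the reverse complement of the reverse primer's last k bases, so a perfect k-base overlap needs the forward primer's last k bases to equal them.
Comparing (forward last k vs required): k=1: G vs G ✓; k=2: GG vs GG ✓; k=3: GGG vs GGG ✓; k=4: TGGG vs GGGC ✗; k=5: ATGGG vs GGGCT ✗; k=6: CATGGG vs GGGCTT ✗; k=7: TCATGGG vs GGGCTTA ✗; k=8: CTCATGGG vs GGGCTTAC ✗.
Perfect overlaps at k = 1, 2, 3; the largest is 3.

Longest perfect overlap: 3 complementary base pairs; significant dimer risk (threshold 3).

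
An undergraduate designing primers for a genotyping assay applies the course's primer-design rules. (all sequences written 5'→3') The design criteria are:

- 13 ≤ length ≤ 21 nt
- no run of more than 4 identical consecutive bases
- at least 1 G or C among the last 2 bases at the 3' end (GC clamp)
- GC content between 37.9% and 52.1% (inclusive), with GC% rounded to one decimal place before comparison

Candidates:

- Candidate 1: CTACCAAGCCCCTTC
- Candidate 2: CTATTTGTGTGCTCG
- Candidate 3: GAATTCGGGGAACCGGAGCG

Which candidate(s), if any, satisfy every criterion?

Candidate 2 only.

Candidate 1 (15 nt, A=3 T=3 G=1 C=8): length 15 ✓; longest run = 4 ✓; 3' end TC has 1 G/C ✓; GC 9/15 = 60.0%, outside 37.9–52.1% ✗ — fails.
Candidate 2 (15 nt, A=1 T=7 G=4 C=3): length 15 ✓; longest run = 3 ✓; 3' end CG has 2 G/C ✓; GC 7/15 = 46.7% ✓ — passes.
Candidate 3 (20 nt, A=5 T=2 G=9 C=4): length 20 ✓; longest run = 4 ✓; 3' end CG has 2 G/C ✓; GC 13/20 = 65.0%, outside 37.9–52.1% ✗ — fails.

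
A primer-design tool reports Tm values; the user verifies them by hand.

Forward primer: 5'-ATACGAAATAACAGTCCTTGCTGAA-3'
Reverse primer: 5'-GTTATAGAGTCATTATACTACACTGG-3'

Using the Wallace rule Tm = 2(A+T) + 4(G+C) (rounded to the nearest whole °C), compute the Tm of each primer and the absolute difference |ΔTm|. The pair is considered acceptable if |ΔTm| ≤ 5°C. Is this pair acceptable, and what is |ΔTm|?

|ΔTm| = 2°C; the pair is acceptable.

Forward: A=10 T=6 G=4 C=5 → Tm = 2·16 + 4·9 = 68°C.
Reverse: A=8 T=9 G=5 C=4 → Tm = 2·17 + 4·9 = 70°C.
|ΔTm| = |68 − 70| = 2°C, ≤ 5°C.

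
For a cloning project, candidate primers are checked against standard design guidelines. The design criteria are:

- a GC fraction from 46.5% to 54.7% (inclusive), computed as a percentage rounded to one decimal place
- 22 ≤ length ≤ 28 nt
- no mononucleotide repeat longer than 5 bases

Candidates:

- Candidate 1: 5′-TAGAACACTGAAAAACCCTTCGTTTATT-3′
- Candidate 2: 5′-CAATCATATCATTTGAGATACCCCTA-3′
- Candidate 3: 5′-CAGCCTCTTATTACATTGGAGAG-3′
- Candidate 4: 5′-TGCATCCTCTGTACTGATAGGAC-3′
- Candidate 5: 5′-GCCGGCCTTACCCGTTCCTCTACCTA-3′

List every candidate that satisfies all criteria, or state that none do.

Candidate 4 only.

Candidate 1 (28 nt, A=10 T=9 G=3 C=6): GC 9/28 = 32.1%, outside 46.5–54.7% ✗; length 28 ✓; longest run = 5 ✓ — fails.
Candidate 2 (26 nt, A=9 T=8 G=2 C=7): GC 9/26 = 34.6%, outside 46.5–54.7% ✗; length 26 ✓; longest run = 4 ✓ — fails.
Candidate 3 (23 nt, A=6 T=7 G=5 C=5): GC 10/23 = 43.5%, outside 46.5–54.7% ✗; length 23 ✓; longest run = 2 ✓ — fails.
Candidate 4 (23 nt, A=5 T=7 G=5 C=6): GC 11/23 = 47.8% ✓; length 23 ✓; longest run = 2 ✓ — passes.
Candidate 5 (26 nt, A=3 T=7 G=4 C=12): GC 16/26 = 61.5%, outside 46.5–54.7% ✗; length 26 ✓; longest run = 3 ✓ — fails.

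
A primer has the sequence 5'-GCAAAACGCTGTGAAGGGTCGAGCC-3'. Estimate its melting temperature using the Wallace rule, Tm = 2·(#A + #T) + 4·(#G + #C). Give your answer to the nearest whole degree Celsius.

Base counts: A=7, T=3, G=9, C=6 (length 25).
Tm = 2·(7+3) + 4·(9+6) = 2·10 + 4·15 = 20 + 60 = 80°C.

80°C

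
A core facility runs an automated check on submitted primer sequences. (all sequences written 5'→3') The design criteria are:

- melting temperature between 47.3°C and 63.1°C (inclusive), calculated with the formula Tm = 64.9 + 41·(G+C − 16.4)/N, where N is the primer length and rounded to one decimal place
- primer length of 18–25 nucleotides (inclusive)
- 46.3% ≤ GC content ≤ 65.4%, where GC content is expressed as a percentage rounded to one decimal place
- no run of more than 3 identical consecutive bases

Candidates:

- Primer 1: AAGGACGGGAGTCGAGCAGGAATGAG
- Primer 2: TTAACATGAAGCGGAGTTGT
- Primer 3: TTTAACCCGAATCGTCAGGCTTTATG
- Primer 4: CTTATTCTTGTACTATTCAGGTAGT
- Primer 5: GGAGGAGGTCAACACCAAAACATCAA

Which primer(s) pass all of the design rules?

Primer 1 (26 nt, A=9 T=2 G=12 C=3): Tm = 64.9 + 41·(15 − 16.4)/26 = 62.7°C ✓; length 26, outside 18–25 ✗; GC 15/26 = 57.7% ✓; longest run = 3 ✓ — fails.
Primer 2 (20 nt, A=6 T=6 G=6 C=2): Tm = 64.9 + 41·(8 − 16.4)/20 = 47.7°C ✓; length 20 ✓; GC 8/20 = 40.0%, outside 46.3–65.4% ✗; longest run = 2 ✓ — fails.
Primer 3 (26 nt, A=6 T=9 G=5 C=6): Tm = 64.9 + 41·(11 − 16.4)/26 = 56.4°C ✓; length 26, outside 18–25 ✗; GC 11/26 = 42.3%, outside 46.3–65.4% ✗; longest run = 3 ✓ — fails.
Primer 4 (25 nt, A=5 T=12 G=4 C=4): Tm = 64.9 + 41·(8 − 16.4)/25 = 51.1°C ✓; length 25 ✓; GC 8/25 = 32.0%, outside 46.3–65.4% ✗; longest run = 2 ✓ — fails.
Primer 5 (26 nt, A=12 T=2 G=6 C=6): Tm = 64.9 + 41·(12 − 16.4)/26 = 58.0°C ✓; length 26, outside 18–25 ✗; GC 12/26 = 46.2%, outside 46.3–65.4% ✗; longest run = 4, exceeds 3 ✗ — fails.

None of the candidates satisfy all criteria.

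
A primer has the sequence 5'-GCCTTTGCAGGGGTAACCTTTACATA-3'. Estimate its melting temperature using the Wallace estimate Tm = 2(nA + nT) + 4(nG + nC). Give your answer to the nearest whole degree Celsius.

Base counts: A=6, T=8, G=6, C=6 (length 26).
Tm = 2·(6+8) + 4·(6+6) = 2·14 + 4·12 = 28 + 48 = 76°C.

76°C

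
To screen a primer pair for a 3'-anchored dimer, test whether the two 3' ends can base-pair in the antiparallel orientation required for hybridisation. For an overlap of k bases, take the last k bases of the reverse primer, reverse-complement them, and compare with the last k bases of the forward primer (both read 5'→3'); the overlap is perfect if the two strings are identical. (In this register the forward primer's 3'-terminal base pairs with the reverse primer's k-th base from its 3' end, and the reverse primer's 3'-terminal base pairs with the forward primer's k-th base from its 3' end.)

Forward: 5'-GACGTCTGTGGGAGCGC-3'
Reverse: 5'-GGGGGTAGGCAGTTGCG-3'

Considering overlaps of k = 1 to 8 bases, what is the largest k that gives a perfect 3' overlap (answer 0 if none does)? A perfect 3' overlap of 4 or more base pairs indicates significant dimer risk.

Longest perfect overlap: 3 complementary base pairs; below the dimer-risk threshold (threshold 4).

Last 8 bases (5'→3') — forward …GGGAGCGC, reverse …CAGTTGCG.
Reverse complement of the reverse primer's last 8 bases: CGCAACTG; its first k bases are the reverse complement of the reverse primer's last k bases, so a perfect k-base overlap needs the forward primer's last k bases to equal them.
Comparing (forward last k vs required): k=1: C vs C ✓; k=2: GC vs CG ✗; k=3: CGC vs CGC ✓; k=4: GCGC vs CGCA ✗; k=5: AGCGC vs CGCAA ✗; k=6: GAGCGC vs CGCAAC ✗; k=7: GGAGCGC vs CGCAACT ✗; k=8: GGGAGCGC vs CGCAACTG ✗.
Perfect overlaps at k = 1, 3; the largest is 3.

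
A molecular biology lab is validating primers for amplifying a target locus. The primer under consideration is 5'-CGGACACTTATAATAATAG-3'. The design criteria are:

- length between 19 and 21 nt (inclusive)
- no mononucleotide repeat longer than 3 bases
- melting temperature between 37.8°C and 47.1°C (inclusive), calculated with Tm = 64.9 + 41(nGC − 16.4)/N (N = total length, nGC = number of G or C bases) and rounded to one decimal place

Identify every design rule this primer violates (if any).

Meets all criteria.

Base counts: A=8, T=5, G=3, C=3 (length 19).
length: length 19 ✓
homopolymer run: longest run = 2 ✓
Tm: Tm = 64.9 + 41·(6 − 16.4)/19 = 42.5°C ✓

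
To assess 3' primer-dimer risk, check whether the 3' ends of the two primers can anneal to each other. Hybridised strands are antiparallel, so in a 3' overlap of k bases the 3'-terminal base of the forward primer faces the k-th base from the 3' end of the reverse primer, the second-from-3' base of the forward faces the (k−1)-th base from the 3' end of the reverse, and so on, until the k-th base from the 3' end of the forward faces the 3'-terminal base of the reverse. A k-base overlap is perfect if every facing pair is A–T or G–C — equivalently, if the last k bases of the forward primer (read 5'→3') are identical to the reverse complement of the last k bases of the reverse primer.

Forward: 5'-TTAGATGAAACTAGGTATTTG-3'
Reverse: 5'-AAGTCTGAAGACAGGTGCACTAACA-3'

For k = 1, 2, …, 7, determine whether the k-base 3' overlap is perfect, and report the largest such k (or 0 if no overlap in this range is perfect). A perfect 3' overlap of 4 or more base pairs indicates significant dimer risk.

Last 7 bases (5'→3') — forward …GTATTTG, reverse …ACTAACA.
Reverse complement of the reverse primer's last 7 bases: TGTTAGT; its first k bases are the reverse complement of the reverse primer's last k bases, so a perfect k-base overlap needs the forward primer's last k bases to equal them.
Comparing (forward last k vs required): k=1: G vs T ✗; k=2: TG vs TG ✓; k=3: TTG vs TGT ✗; k=4: TTTG vs TGTT ✗; k=5: ATTTG vs TGTTA ✗; k=6: TATTTG vs TGTTAG ✗; k=7: GTATTTG vs TGTTAGT ✗.
Only k = 2 is perfect, so the longest perfect 3' overlap is 2.

Longest perfect overlap: 2 complementary base pairs; below the dimer-risk threshold (threshold 4).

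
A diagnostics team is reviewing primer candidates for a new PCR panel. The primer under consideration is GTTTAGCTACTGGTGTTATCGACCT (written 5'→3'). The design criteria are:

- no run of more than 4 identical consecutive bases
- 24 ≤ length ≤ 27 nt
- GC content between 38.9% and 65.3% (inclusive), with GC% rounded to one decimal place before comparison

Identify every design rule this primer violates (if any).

Meets all criteria.

Base counts: A=4, T=10, G=6, C=5 (length 25).
homopolymer run: longest run = 3 ✓
length: length 25 ✓
GC content: GC 11/25 = 44.0% ✓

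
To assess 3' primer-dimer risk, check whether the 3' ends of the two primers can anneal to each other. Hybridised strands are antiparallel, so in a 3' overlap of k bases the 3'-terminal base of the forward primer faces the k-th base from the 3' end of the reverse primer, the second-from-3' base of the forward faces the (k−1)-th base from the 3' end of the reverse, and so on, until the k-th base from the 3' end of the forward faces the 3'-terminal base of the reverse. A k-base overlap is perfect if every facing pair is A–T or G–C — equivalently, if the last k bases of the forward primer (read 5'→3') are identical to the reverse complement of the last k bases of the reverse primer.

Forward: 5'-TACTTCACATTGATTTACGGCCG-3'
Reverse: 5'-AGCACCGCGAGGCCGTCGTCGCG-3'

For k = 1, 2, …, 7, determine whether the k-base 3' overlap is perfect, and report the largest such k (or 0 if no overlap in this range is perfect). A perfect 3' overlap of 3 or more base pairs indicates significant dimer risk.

Last 7 bases (5'→3') — forward …ACGGCCG, reverse …CGTCGCG.
Reverse complement of the reverse primer's last 7 bases: CGCGACG; its first k bases are the reverse complement of the reverse primer's last k bases, so a perfect k-base overlap needs the forward primer's last k bases to equal them.
Comparing (forward last k vs required): k=1: G vs C ✗; k=2: CG vs CG ✓; k=3: CCG vs CGC ✗; k=4: GCCG vs CGCG ✗; k=5: GGCCG vs CGCGA ✗; k=6: CGGCCG vs CGCGAC ✗; k=7: ACGGCCG vs CGCGACG ✗.
Only k = 2 is perfect, so the longest perfect 3' overlap is 2.

Longest perfect overlap: 2 complementary base pairs; below the dimer-risk threshold (threshold 3).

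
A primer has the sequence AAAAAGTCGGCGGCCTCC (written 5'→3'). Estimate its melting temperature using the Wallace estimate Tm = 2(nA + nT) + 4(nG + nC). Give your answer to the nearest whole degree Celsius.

Base counts: A=5, T=2, G=5, C=6 (length 18).
Tm = 2·(5+2) + 4·(5+6) = 2·7 + 4·11 = 14 + 44 = 58°C.

58°C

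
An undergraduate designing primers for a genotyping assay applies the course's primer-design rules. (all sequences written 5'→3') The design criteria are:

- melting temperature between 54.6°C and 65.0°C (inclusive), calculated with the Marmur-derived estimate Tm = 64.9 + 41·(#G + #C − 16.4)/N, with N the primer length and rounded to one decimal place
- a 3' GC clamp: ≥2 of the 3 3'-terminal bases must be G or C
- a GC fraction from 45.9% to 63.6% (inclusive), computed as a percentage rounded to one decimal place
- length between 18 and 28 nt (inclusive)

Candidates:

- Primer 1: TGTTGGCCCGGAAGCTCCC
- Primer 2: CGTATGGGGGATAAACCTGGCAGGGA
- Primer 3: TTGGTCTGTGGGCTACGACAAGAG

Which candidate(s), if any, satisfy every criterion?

Primer 2 and Primer 3.

Primer 1 (19 nt, A=2 T=4 G=6 C=7): Tm = 64.9 + 41·(13 − 16.4)/19 = 57.6°C ✓; 3' end CCC has 3 G/C ✓; GC 13/19 = 68.4%, outside 45.9–63.6% ✗; length 19 ✓ — fails.
Primer 2 (26 nt, A=7 T=4 G=11 C=4): Tm = 64.9 + 41·(15 − 16.4)/26 = 62.7°C ✓; 3' end GGA has 2 G/C ✓; GC 15/26 = 57.7% ✓; length 26 ✓ — passes.
Primer 3 (24 nt, A=5 T=6 G=9 C=4): Tm = 64.9 + 41·(13 − 16.4)/24 = 59.1°C ✓; 3' end GAG has 2 G/C ✓; GC 13/24 = 54.2% ✓; length 24 ✓ — passes.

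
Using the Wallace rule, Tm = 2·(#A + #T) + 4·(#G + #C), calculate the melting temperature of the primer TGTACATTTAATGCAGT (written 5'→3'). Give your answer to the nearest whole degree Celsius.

Base counts: A=5, T=7, G=3, C=2 (length 17).
Tm = 2·(5+7) + 4·(3+2) = 2·12 + 4·5 = 24 + 20 = 44°C.

44°C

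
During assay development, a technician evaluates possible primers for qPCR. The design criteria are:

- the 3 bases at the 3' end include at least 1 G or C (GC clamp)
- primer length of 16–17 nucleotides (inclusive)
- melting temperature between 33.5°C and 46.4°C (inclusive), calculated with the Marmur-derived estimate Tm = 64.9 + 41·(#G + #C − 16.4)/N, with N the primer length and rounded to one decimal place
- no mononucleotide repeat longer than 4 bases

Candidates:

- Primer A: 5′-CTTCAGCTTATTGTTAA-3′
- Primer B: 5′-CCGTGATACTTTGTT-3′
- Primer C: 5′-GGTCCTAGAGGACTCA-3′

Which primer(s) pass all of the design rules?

Primer A (17 nt, A=4 T=8 G=2 C=3): 3' end TAA has 0 G/C, need ≥1 ✗; length 17 ✓; Tm = 64.9 + 41·(5 − 16.4)/17 = 37.4°C ✓; longest run = 2 ✓ — fails.
Primer B (15 nt, A=2 T=7 G=3 C=3): 3' end GTT has 1 G/C ✓; length 15, outside 16–17 ✗; Tm = 64.9 + 41·(6 − 16.4)/15 = 36.5°C ✓; longest run = 3 ✓ — fails.
Primer C (16 nt, A=4 T=3 G=5 C=4): 3' end TCA has 1 G/C ✓; length 16 ✓; Tm = 64.9 + 41·(9 − 16.4)/16 = 45.9°C ✓; longest run = 2 ✓ — passes.

Primer C only.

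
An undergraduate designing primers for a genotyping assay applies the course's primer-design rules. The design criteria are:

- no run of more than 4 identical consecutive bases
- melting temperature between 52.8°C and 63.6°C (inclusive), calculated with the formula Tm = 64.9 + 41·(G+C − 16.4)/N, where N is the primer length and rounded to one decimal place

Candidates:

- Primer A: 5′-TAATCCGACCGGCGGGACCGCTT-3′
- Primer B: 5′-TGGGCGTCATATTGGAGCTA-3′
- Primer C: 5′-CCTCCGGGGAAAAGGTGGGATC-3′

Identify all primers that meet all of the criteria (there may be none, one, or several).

Primer A (23 nt, A=4 T=4 G=7 C=8): longest run = 3 ✓; Tm = 64.9 + 41·(15 − 16.4)/23 = 62.4°C ✓ — passes.
Primer B (20 nt, A=4 T=6 G=7 C=3): longest run = 3 ✓; Tm = 64.9 + 41·(10 − 16.4)/20 = 51.8°C, outside 52.8–63.6°C ✗ — fails.
Primer C (22 nt, A=5 T=3 G=9 C=5): longest run = 4 ✓; Tm = 64.9 + 41·(14 − 16.4)/22 = 60.4°C ✓ — passes.

Primer A and Primer C.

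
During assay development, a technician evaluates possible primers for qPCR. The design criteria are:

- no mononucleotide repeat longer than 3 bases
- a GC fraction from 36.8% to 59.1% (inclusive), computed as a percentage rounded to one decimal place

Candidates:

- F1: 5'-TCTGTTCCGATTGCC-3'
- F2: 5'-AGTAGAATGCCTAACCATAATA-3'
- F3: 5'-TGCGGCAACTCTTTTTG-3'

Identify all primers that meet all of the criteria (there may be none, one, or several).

F1 (15 nt, A=1 T=6 G=3 C=5): longest run = 2 ✓; GC 8/15 = 53.3% ✓ — passes.
F2 (22 nt, A=10 T=5 G=3 C=4): longest run = 2 ✓; GC 7/22 = 31.8%, outside 36.8–59.1% ✗ — fails.
F3 (17 nt, A=2 T=7 G=4 C=4): longest run = 5, exceeds 3 ✗; GC 8/17 = 47.1% ✓ — fails.

F1 only.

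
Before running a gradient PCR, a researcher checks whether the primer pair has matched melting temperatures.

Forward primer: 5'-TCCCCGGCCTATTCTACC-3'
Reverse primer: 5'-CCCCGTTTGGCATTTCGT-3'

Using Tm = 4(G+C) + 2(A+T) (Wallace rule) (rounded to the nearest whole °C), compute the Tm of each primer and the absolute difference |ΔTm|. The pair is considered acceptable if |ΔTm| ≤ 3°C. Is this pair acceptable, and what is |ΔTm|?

|ΔTm| = 2°C; the pair is acceptable.

Forward: A=2 T=5 G=2 C=9 → Tm = 2·7 + 4·11 = 58°C.
Reverse: A=1 T=7 G=4 C=6 → Tm = 2·8 + 4·10 = 56°C.
|ΔTm| = |58 − 56| = 2°C, ≤ 3°C.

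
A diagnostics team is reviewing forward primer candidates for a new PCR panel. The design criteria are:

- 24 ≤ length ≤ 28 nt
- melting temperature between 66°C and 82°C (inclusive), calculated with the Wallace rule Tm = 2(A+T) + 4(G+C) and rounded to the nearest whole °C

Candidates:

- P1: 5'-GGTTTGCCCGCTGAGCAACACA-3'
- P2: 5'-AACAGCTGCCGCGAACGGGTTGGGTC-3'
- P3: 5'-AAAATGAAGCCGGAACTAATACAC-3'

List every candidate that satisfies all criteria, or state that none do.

P1 (22 nt, A=5 T=4 G=6 C=7): length 22, outside 24–28 ✗; Tm = 2·9 + 4·13 = 70°C ✓ — fails.
P2 (26 nt, A=5 T=4 G=10 C=7): length 26 ✓; Tm = 2·9 + 4·17 = 86°C, outside 66–82°C ✗ — fails.
P3 (24 nt, A=12 T=3 G=4 C=5): length 24 ✓; Tm = 2·15 + 4·9 = 66°C ✓ — passes.

P3 only.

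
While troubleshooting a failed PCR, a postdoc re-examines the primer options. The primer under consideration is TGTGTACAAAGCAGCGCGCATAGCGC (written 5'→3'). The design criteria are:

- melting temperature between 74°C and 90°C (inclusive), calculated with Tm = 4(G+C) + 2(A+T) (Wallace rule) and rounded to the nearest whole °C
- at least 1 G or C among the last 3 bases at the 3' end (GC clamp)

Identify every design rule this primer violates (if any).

Base counts: A=7, T=4, G=8, C=7 (length 26).
Tm: Tm = 2·11 + 4·15 = 82°C ✓
GC clamp: 3' end CGC has 3 G/C ✓

Meets all criteria.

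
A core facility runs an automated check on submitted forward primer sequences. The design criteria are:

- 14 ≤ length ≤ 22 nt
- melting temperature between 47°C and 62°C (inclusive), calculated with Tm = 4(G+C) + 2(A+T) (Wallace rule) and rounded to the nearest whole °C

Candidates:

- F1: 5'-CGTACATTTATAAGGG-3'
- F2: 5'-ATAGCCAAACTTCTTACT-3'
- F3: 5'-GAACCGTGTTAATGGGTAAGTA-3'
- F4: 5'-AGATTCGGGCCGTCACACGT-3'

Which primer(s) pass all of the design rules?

F2 and F3.

F1 (16 nt, A=5 T=5 G=4 C=2): length 16 ✓; Tm = 2·10 + 4·6 = 44°C, outside 47–62°C ✗ — fails.
F2 (18 nt, A=6 T=6 G=1 C=5): length 18 ✓; Tm = 2·12 + 4·6 = 48°C ✓ — passes.
F3 (22 nt, A=7 T=6 G=7 C=2): length 22 ✓; Tm = 2·13 + 4·9 = 62°C ✓ — passes.
F4 (20 nt, A=4 T=4 G=6 C=6): length 20 ✓; Tm = 2·8 + 4·12 = 64°C, outside 47–62°C ✗ — fails.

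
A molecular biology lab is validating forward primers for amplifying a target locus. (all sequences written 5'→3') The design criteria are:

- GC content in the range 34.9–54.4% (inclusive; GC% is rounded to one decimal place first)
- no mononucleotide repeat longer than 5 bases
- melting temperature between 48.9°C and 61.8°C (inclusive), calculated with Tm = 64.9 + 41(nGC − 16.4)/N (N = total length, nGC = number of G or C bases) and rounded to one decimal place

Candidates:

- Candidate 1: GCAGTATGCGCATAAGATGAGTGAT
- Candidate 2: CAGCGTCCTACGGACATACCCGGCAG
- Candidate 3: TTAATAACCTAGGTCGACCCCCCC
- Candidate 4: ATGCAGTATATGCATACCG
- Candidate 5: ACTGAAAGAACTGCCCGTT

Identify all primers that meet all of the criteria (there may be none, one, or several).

Candidate 1 and Candidate 5.

Candidate 1 (25 nt, A=8 T=6 G=8 C=3): GC 11/25 = 44.0% ✓; longest run = 2 ✓; Tm = 64.9 + 41·(11 − 16.4)/25 = 56.0°C ✓ — passes.
Candidate 2 (26 nt, A=6 T=3 G=7 C=10): GC 17/26 = 65.4%, outside 34.9–54.4% ✗; longest run = 3 ✓; Tm = 64.9 + 41·(17 − 16.4)/26 = 65.8°C, outside 48.9–61.8°C ✗ — fails.
Candidate 3 (24 nt, A=6 T=5 G=3 C=10): GC 13/24 = 54.2% ✓; longest run = 7, exceeds 5 ✗; Tm = 64.9 + 41·(13 − 16.4)/24 = 59.1°C ✓ — fails.
Candidate 4 (19 nt, A=6 T=5 G=4 C=4): GC 8/19 = 42.1% ✓; longest run = 2 ✓; Tm = 64.9 + 41·(8 − 16.4)/19 = 46.8°C, outside 48.9–61.8°C ✗ — fails.
Candidate 5 (19 nt, A=6 T=4 G=4 C=5): GC 9/19 = 47.4% ✓; longest run = 3 ✓; Tm = 64.9 + 41·(9 − 16.4)/19 = 48.9°C ✓ — passes.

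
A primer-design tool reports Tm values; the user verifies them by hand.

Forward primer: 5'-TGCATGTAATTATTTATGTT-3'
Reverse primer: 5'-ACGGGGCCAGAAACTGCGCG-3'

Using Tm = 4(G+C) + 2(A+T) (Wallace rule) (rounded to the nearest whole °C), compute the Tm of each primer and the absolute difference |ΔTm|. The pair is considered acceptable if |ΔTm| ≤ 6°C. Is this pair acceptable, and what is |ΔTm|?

|ΔTm| = 20°C; the pair is not acceptable.

Forward: A=5 T=11 G=3 C=1 → Tm = 2·16 + 4·4 = 48°C.
Reverse: A=5 T=1 G=8 C=6 → Tm = 2·6 + 4·14 = 68°C.
|ΔTm| = |48 − 68| = 20°C, > 6°C.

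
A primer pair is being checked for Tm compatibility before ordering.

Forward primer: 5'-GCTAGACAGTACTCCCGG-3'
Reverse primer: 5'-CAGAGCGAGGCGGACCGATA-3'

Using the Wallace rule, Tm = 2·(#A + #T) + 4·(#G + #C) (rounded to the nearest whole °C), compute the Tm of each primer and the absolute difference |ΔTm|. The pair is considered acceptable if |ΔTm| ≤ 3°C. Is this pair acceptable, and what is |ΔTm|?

|ΔTm| = 8°C; the pair is not acceptable.

Forward: A=4 T=3 G=5 C=6 → Tm = 2·7 + 4·11 = 58°C.
Reverse: A=6 T=1 G=8 C=5 → Tm = 2·7 + 4·13 = 66°C.
|ΔTm| = |58 − 66| = 8°C, > 3°C.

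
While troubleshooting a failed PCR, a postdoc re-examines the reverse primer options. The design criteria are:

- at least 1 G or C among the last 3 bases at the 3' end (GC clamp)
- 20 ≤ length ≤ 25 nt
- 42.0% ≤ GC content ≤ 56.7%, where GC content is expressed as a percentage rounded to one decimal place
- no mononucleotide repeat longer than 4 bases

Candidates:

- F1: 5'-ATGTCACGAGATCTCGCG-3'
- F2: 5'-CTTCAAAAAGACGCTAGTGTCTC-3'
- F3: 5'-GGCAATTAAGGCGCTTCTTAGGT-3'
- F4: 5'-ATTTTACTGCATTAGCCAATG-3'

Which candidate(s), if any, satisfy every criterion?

F1 (18 nt, A=4 T=4 G=5 C=5): 3' end GCG has 3 G/C ✓; length 18, outside 20–25 ✗; GC 10/18 = 55.6% ✓; longest run = 1 ✓ — fails.
F2 (23 nt, A=7 T=6 G=4 C=6): 3' end CTC has 2 G/C ✓; length 23 ✓; GC 10/23 = 43.5% ✓; longest run = 5, exceeds 4 ✗ — fails.
F3 (23 nt, A=5 T=7 G=7 C=4): 3' end GGT has 2 G/C ✓; length 23 ✓; GC 11/23 = 47.8% ✓; longest run = 2 ✓ — passes.
F4 (21 nt, A=6 T=8 G=3 C=4): 3' end ATG has 1 G/C ✓; length 21 ✓; GC 7/21 = 33.3%, outside 42.0–56.7% ✗; longest run = 4 ✓ — fails.

F3 only.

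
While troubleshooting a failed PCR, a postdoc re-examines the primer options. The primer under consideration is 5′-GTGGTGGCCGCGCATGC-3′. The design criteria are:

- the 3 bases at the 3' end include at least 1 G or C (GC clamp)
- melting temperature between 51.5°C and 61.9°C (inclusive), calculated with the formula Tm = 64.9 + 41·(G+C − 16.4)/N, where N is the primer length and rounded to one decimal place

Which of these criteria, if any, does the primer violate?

Meets all criteria.

Base counts: A=1, T=3, G=8, C=5 (length 17).
GC clamp: 3' end TGC has 2 G/C ✓
Tm: Tm = 64.9 + 41·(13 − 16.4)/17 = 56.7°C ✓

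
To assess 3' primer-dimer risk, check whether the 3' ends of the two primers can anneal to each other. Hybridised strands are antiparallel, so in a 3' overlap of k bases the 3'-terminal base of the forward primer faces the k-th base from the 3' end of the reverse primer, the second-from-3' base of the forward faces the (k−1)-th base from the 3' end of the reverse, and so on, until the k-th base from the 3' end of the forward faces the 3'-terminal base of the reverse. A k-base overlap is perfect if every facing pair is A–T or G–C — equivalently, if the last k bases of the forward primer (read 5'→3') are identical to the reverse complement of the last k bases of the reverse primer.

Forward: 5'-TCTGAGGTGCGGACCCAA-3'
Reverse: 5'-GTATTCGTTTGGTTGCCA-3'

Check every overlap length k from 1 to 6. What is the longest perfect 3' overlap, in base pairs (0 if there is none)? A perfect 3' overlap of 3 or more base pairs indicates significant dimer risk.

Last 6 bases (5'→3') — forward …ACCCAA, reverse …TTGCCA.
Reverse complement of the reverse primer's last 6 bases: TGGCAA; its first k bases are the reverse complement of the reverse primer's last k bases, so a perfect k-base overlap needs the forward primer's last k bases to equal them.
Comparing (forward last k vs required): k=1: A vs T ✗; k=2: AA vs TG ✗; k=3: CAA vs TGG ✗; k=4: CCAA vs TGGC ✗; k=5: CCCAA vs TGGCA ✗; k=6: ACCCAA vs TGGCAA ✗.
No overlap length from 1 to 6 is perfect, so the longest perfect 3' overlap is 0.

Longest perfect overlap: 0 complementary base pairs; below the dimer-risk threshold (threshold 3).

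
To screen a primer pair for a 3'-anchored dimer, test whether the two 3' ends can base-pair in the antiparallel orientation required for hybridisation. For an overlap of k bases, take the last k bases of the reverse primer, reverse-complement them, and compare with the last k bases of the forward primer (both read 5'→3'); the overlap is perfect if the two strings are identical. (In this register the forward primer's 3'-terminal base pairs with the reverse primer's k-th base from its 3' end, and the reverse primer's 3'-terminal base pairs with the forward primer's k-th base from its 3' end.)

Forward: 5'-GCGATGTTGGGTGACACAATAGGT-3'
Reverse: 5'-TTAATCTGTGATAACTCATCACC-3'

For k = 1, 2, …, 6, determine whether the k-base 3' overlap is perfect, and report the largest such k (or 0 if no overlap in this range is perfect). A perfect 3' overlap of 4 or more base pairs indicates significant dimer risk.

Last 6 bases (5'→3') — forward …ATAGGT, reverse …ATCACC.
Reverse complement of the reverse primer's last 6 bases: GGTGAT; its first k bases are the reverse complement of the reverse primer's last k bases, so a perfect k-base overlap needs the forward primer's last k bases to equal them.
Comparing (forward last k vs required): k=1: T vs G ✗; k=2: GT vs GG ✗; k=3: GGT vs GGT ✓; k=4: AGGT vs GGTG ✗; k=5: TAGGT vs GGTGA ✗; k=6: ATAGGT vs GGTGAT ✗.
Only k = 3 is perfect, so the longest perfect 3' overlap is 3.

Longest perfect overlap: 3 complementary base pairs; below the dimer-risk threshold (threshold 4).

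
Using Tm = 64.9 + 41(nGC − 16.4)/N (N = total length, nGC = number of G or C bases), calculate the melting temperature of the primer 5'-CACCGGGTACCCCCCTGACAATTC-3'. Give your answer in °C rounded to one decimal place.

Base counts: A=5, T=4, G=4, C=11; G+C = 15, N = 24.
Tm = 64.9 + 41·(15 − 16.4)/24 = 64.9 + -57.40/24 = 62.5°C.

62.5°C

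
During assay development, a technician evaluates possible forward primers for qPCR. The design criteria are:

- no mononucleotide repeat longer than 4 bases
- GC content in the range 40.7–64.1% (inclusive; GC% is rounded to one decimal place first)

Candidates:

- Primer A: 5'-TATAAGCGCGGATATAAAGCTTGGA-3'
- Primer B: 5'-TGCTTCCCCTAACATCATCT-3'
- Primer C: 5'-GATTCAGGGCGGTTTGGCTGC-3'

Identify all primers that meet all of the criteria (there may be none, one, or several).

Primer A (25 nt, A=9 T=6 G=7 C=3): longest run = 3 ✓; GC 10/25 = 40.0%, outside 40.7–64.1% ✗ — fails.
Primer B (20 nt, A=4 T=7 G=1 C=8): longest run = 4 ✓; GC 9/20 = 45.0% ✓ — passes.
Primer C (21 nt, A=2 T=6 G=9 C=4): longest run = 3 ✓; GC 13/21 = 61.9% ✓ — passes.

Primer B and Primer C.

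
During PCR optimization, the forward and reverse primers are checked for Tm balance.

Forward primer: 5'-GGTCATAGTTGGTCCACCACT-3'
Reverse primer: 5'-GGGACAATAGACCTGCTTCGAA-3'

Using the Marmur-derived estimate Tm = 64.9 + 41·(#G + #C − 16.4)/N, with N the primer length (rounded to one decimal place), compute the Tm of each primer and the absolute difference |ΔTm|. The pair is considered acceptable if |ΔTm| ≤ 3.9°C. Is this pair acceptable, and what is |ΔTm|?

Forward: G+C = 11, N = 21 → Tm = 64.9 + 41·(11 − 16.4)/21 = 54.4°C.
Reverse: G+C = 11, N = 22 → Tm = 64.9 + 41·(11 − 16.4)/22 = 54.8°C.
|ΔTm| = |54.4 − 54.8| = 0.4°C, ≤ 3.9°C.

|ΔTm| = 0.4°C; the pair is acceptable.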